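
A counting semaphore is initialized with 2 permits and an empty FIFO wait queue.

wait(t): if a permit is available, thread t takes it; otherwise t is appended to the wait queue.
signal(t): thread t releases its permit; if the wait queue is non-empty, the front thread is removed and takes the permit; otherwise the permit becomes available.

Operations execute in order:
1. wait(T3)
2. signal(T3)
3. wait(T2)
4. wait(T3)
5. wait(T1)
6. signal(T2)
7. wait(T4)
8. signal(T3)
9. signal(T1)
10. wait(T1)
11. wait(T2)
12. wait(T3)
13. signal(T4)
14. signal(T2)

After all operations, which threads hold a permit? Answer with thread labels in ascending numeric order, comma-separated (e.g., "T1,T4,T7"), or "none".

Answer: T1,T3

Derivation:
Step 1: wait(T3) -> count=1 queue=[] holders={T3}
Step 2: signal(T3) -> count=2 queue=[] holders={none}
Step 3: wait(T2) -> count=1 queue=[] holders={T2}
Step 4: wait(T3) -> count=0 queue=[] holders={T2,T3}
Step 5: wait(T1) -> count=0 queue=[T1] holders={T2,T3}
Step 6: signal(T2) -> count=0 queue=[] holders={T1,T3}
Step 7: wait(T4) -> count=0 queue=[T4] holders={T1,T3}
Step 8: signal(T3) -> count=0 queue=[] holders={T1,T4}
Step 9: signal(T1) -> count=1 queue=[] holders={T4}
Step 10: wait(T1) -> count=0 queue=[] holders={T1,T4}
Step 11: wait(T2) -> count=0 queue=[T2] holders={T1,T4}
Step 12: wait(T3) -> count=0 queue=[T2,T3] holders={T1,T4}
Step 13: signal(T4) -> count=0 queue=[T3] holders={T1,T2}
Step 14: signal(T2) -> count=0 queue=[] holders={T1,T3}
Final holders: T1,T3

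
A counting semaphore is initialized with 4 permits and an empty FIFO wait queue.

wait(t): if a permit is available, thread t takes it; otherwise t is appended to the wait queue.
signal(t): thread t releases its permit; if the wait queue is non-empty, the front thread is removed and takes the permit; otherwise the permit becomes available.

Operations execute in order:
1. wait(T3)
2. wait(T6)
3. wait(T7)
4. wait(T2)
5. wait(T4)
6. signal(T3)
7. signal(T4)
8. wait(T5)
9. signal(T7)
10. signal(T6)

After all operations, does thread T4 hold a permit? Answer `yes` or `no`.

Answer: no

Derivation:
Step 1: wait(T3) -> count=3 queue=[] holders={T3}
Step 2: wait(T6) -> count=2 queue=[] holders={T3,T6}
Step 3: wait(T7) -> count=1 queue=[] holders={T3,T6,T7}
Step 4: wait(T2) -> count=0 queue=[] holders={T2,T3,T6,T7}
Step 5: wait(T4) -> count=0 queue=[T4] holders={T2,T3,T6,T7}
Step 6: signal(T3) -> count=0 queue=[] holders={T2,T4,T6,T7}
Step 7: signal(T4) -> count=1 queue=[] holders={T2,T6,T7}
Step 8: wait(T5) -> count=0 queue=[] holders={T2,T5,T6,T7}
Step 9: signal(T7) -> count=1 queue=[] holders={T2,T5,T6}
Step 10: signal(T6) -> count=2 queue=[] holders={T2,T5}
Final holders: {T2,T5} -> T4 not in holders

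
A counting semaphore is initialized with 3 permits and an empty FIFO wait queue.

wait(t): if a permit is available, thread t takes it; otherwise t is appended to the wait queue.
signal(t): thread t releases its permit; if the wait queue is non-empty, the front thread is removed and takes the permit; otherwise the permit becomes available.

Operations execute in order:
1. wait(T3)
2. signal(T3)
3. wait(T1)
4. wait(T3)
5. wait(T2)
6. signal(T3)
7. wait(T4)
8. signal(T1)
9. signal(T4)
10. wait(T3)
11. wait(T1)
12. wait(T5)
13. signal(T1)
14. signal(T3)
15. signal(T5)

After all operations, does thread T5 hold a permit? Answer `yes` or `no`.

Answer: no

Derivation:
Step 1: wait(T3) -> count=2 queue=[] holders={T3}
Step 2: signal(T3) -> count=3 queue=[] holders={none}
Step 3: wait(T1) -> count=2 queue=[] holders={T1}
Step 4: wait(T3) -> count=1 queue=[] holders={T1,T3}
Step 5: wait(T2) -> count=0 queue=[] holders={T1,T2,T3}
Step 6: signal(T3) -> count=1 queue=[] holders={T1,T2}
Step 7: wait(T4) -> count=0 queue=[] holders={T1,T2,T4}
Step 8: signal(T1) -> count=1 queue=[] holders={T2,T4}
Step 9: signal(T4) -> count=2 queue=[] holders={T2}
Step 10: wait(T3) -> count=1 queue=[] holders={T2,T3}
Step 11: wait(T1) -> count=0 queue=[] holders={T1,T2,T3}
Step 12: wait(T5) -> count=0 queue=[T5] holders={T1,T2,T3}
Step 13: signal(T1) -> count=0 queue=[] holders={T2,T3,T5}
Step 14: signal(T3) -> count=1 queue=[] holders={T2,T5}
Step 15: signal(T5) -> count=2 queue=[] holders={T2}
Final holders: {T2} -> T5 not in holders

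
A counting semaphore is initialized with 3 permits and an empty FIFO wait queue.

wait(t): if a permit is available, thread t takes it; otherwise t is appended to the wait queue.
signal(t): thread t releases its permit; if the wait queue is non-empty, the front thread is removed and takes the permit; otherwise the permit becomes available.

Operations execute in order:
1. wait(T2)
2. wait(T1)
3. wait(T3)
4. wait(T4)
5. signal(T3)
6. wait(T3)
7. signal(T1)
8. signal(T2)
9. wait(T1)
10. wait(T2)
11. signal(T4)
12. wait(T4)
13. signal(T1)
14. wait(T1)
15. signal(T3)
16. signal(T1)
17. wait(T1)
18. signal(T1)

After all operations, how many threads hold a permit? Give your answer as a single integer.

Step 1: wait(T2) -> count=2 queue=[] holders={T2}
Step 2: wait(T1) -> count=1 queue=[] holders={T1,T2}
Step 3: wait(T3) -> count=0 queue=[] holders={T1,T2,T3}
Step 4: wait(T4) -> count=0 queue=[T4] holders={T1,T2,T3}
Step 5: signal(T3) -> count=0 queue=[] holders={T1,T2,T4}
Step 6: wait(T3) -> count=0 queue=[T3] holders={T1,T2,T4}
Step 7: signal(T1) -> count=0 queue=[] holders={T2,T3,T4}
Step 8: signal(T2) -> count=1 queue=[] holders={T3,T4}
Step 9: wait(T1) -> count=0 queue=[] holders={T1,T3,T4}
Step 10: wait(T2) -> count=0 queue=[T2] holders={T1,T3,T4}
Step 11: signal(T4) -> count=0 queue=[] holders={T1,T2,T3}
Step 12: wait(T4) -> count=0 queue=[T4] holders={T1,T2,T3}
Step 13: signal(T1) -> count=0 queue=[] holders={T2,T3,T4}
Step 14: wait(T1) -> count=0 queue=[T1] holders={T2,T3,T4}
Step 15: signal(T3) -> count=0 queue=[] holders={T1,T2,T4}
Step 16: signal(T1) -> count=1 queue=[] holders={T2,T4}
Step 17: wait(T1) -> count=0 queue=[] holders={T1,T2,T4}
Step 18: signal(T1) -> count=1 queue=[] holders={T2,T4}
Final holders: {T2,T4} -> 2 thread(s)

Answer: 2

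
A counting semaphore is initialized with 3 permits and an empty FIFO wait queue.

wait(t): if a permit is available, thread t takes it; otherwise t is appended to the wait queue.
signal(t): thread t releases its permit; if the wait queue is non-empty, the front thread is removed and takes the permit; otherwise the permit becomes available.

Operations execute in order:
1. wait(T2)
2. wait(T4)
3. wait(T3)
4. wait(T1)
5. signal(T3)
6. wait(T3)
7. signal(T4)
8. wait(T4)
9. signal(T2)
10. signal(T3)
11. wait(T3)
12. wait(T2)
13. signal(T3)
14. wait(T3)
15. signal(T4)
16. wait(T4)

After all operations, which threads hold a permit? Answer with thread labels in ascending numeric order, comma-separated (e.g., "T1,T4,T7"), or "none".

Step 1: wait(T2) -> count=2 queue=[] holders={T2}
Step 2: wait(T4) -> count=1 queue=[] holders={T2,T4}
Step 3: wait(T3) -> count=0 queue=[] holders={T2,T3,T4}
Step 4: wait(T1) -> count=0 queue=[T1] holders={T2,T3,T4}
Step 5: signal(T3) -> count=0 queue=[] holders={T1,T2,T4}
Step 6: wait(T3) -> count=0 queue=[T3] holders={T1,T2,T4}
Step 7: signal(T4) -> count=0 queue=[] holders={T1,T2,T3}
Step 8: wait(T4) -> count=0 queue=[T4] holders={T1,T2,T3}
Step 9: signal(T2) -> count=0 queue=[] holders={T1,T3,T4}
Step 10: signal(T3) -> count=1 queue=[] holders={T1,T4}
Step 11: wait(T3) -> count=0 queue=[] holders={T1,T3,T4}
Step 12: wait(T2) -> count=0 queue=[T2] holders={T1,T3,T4}
Step 13: signal(T3) -> count=0 queue=[] holders={T1,T2,T4}
Step 14: wait(T3) -> count=0 queue=[T3] holders={T1,T2,T4}
Step 15: signal(T4) -> count=0 queue=[] holders={T1,T2,T3}
Step 16: wait(T4) -> count=0 queue=[T4] holders={T1,T2,T3}
Final holders: T1,T2,T3

Answer: T1,T2,T3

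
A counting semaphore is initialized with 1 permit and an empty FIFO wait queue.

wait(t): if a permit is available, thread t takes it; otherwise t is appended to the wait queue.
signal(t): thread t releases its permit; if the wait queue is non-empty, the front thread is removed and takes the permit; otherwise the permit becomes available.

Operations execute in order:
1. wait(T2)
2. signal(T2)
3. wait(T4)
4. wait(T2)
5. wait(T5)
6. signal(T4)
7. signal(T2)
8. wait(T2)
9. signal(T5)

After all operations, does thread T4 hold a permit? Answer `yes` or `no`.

Answer: no

Derivation:
Step 1: wait(T2) -> count=0 queue=[] holders={T2}
Step 2: signal(T2) -> count=1 queue=[] holders={none}
Step 3: wait(T4) -> count=0 queue=[] holders={T4}
Step 4: wait(T2) -> count=0 queue=[T2] holders={T4}
Step 5: wait(T5) -> count=0 queue=[T2,T5] holders={T4}
Step 6: signal(T4) -> count=0 queue=[T5] holders={T2}
Step 7: signal(T2) -> count=0 queue=[] holders={T5}
Step 8: wait(T2) -> count=0 queue=[T2] holders={T5}
Step 9: signal(T5) -> count=0 queue=[] holders={T2}
Final holders: {T2} -> T4 not in holders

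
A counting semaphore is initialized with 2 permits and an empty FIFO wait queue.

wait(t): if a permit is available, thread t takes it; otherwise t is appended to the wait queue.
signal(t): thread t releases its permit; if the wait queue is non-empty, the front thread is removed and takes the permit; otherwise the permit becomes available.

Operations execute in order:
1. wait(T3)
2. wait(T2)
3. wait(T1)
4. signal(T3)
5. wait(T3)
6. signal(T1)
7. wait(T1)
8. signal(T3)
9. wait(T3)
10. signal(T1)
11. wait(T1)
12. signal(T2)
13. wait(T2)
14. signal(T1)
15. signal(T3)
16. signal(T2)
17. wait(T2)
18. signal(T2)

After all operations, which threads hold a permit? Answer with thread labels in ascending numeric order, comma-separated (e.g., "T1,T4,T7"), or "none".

Step 1: wait(T3) -> count=1 queue=[] holders={T3}
Step 2: wait(T2) -> count=0 queue=[] holders={T2,T3}
Step 3: wait(T1) -> count=0 queue=[T1] holders={T2,T3}
Step 4: signal(T3) -> count=0 queue=[] holders={T1,T2}
Step 5: wait(T3) -> count=0 queue=[T3] holders={T1,T2}
Step 6: signal(T1) -> count=0 queue=[] holders={T2,T3}
Step 7: wait(T1) -> count=0 queue=[T1] holders={T2,T3}
Step 8: signal(T3) -> count=0 queue=[] holders={T1,T2}
Step 9: wait(T3) -> count=0 queue=[T3] holders={T1,T2}
Step 10: signal(T1) -> count=0 queue=[] holders={T2,T3}
Step 11: wait(T1) -> count=0 queue=[T1] holders={T2,T3}
Step 12: signal(T2) -> count=0 queue=[] holders={T1,T3}
Step 13: wait(T2) -> count=0 queue=[T2] holders={T1,T3}
Step 14: signal(T1) -> count=0 queue=[] holders={T2,T3}
Step 15: signal(T3) -> count=1 queue=[] holders={T2}
Step 16: signal(T2) -> count=2 queue=[] holders={none}
Step 17: wait(T2) -> count=1 queue=[] holders={T2}
Step 18: signal(T2) -> count=2 queue=[] holders={none}
Final holders: none

Answer: none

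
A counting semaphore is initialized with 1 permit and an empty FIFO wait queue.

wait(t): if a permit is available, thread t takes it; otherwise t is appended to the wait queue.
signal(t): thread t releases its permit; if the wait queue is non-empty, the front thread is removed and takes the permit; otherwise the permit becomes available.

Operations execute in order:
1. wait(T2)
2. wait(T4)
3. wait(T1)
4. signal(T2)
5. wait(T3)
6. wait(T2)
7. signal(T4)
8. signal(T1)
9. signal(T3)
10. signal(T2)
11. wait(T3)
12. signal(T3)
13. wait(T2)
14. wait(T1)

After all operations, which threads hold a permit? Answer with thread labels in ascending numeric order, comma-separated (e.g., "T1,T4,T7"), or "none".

Answer: T2

Derivation:
Step 1: wait(T2) -> count=0 queue=[] holders={T2}
Step 2: wait(T4) -> count=0 queue=[T4] holders={T2}
Step 3: wait(T1) -> count=0 queue=[T4,T1] holders={T2}
Step 4: signal(T2) -> count=0 queue=[T1] holders={T4}
Step 5: wait(T3) -> count=0 queue=[T1,T3] holders={T4}
Step 6: wait(T2) -> count=0 queue=[T1,T3,T2] holders={T4}
Step 7: signal(T4) -> count=0 queue=[T3,T2] holders={T1}
Step 8: signal(T1) -> count=0 queue=[T2] holders={T3}
Step 9: signal(T3) -> count=0 queue=[] holders={T2}
Step 10: signal(T2) -> count=1 queue=[] holders={none}
Step 11: wait(T3) -> count=0 queue=[] holders={T3}
Step 12: signal(T3) -> count=1 queue=[] holders={none}
Step 13: wait(T2) -> count=0 queue=[] holders={T2}
Step 14: wait(T1) -> count=0 queue=[T1] holders={T2}
Final holders: T2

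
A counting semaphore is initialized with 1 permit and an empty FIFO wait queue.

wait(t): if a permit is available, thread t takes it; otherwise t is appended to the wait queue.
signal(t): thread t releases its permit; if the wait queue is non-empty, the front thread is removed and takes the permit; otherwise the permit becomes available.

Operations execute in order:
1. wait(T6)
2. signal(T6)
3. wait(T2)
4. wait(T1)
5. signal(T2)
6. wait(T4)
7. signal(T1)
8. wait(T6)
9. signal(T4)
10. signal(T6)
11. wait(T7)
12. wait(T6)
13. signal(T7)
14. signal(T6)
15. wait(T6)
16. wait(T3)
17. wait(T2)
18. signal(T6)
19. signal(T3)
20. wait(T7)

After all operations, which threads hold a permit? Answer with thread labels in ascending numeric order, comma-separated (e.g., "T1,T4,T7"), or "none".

Answer: T2

Derivation:
Step 1: wait(T6) -> count=0 queue=[] holders={T6}
Step 2: signal(T6) -> count=1 queue=[] holders={none}
Step 3: wait(T2) -> count=0 queue=[] holders={T2}
Step 4: wait(T1) -> count=0 queue=[T1] holders={T2}
Step 5: signal(T2) -> count=0 queue=[] holders={T1}
Step 6: wait(T4) -> count=0 queue=[T4] holders={T1}
Step 7: signal(T1) -> count=0 queue=[] holders={T4}
Step 8: wait(T6) -> count=0 queue=[T6] holders={T4}
Step 9: signal(T4) -> count=0 queue=[] holders={T6}
Step 10: signal(T6) -> count=1 queue=[] holders={none}
Step 11: wait(T7) -> count=0 queue=[] holders={T7}
Step 12: wait(T6) -> count=0 queue=[T6] holders={T7}
Step 13: signal(T7) -> count=0 queue=[] holders={T6}
Step 14: signal(T6) -> count=1 queue=[] holders={none}
Step 15: wait(T6) -> count=0 queue=[] holders={T6}
Step 16: wait(T3) -> count=0 queue=[T3] holders={T6}
Step 17: wait(T2) -> count=0 queue=[T3,T2] holders={T6}
Step 18: signal(T6) -> count=0 queue=[T2] holders={T3}
Step 19: signal(T3) -> count=0 queue=[] holders={T2}
Step 20: wait(T7) -> count=0 queue=[T7] holders={T2}
Final holders: T2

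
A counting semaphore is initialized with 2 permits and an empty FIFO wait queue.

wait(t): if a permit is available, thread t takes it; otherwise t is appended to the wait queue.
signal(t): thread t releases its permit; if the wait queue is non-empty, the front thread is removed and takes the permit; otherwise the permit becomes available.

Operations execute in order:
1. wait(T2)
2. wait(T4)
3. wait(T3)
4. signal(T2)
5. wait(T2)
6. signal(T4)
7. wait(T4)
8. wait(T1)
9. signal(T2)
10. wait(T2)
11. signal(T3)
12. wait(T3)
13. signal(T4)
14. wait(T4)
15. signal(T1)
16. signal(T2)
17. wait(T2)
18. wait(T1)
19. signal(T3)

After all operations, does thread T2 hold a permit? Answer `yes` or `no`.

Answer: yes

Derivation:
Step 1: wait(T2) -> count=1 queue=[] holders={T2}
Step 2: wait(T4) -> count=0 queue=[] holders={T2,T4}
Step 3: wait(T3) -> count=0 queue=[T3] holders={T2,T4}
Step 4: signal(T2) -> count=0 queue=[] holders={T3,T4}
Step 5: wait(T2) -> count=0 queue=[T2] holders={T3,T4}
Step 6: signal(T4) -> count=0 queue=[] holders={T2,T3}
Step 7: wait(T4) -> count=0 queue=[T4] holders={T2,T3}
Step 8: wait(T1) -> count=0 queue=[T4,T1] holders={T2,T3}
Step 9: signal(T2) -> count=0 queue=[T1] holders={T3,T4}
Step 10: wait(T2) -> count=0 queue=[T1,T2] holders={T3,T4}
Step 11: signal(T3) -> count=0 queue=[T2] holders={T1,T4}
Step 12: wait(T3) -> count=0 queue=[T2,T3] holders={T1,T4}
Step 13: signal(T4) -> count=0 queue=[T3] holders={T1,T2}
Step 14: wait(T4) -> count=0 queue=[T3,T4] holders={T1,T2}
Step 15: signal(T1) -> count=0 queue=[T4] holders={T2,T3}
Step 16: signal(T2) -> count=0 queue=[] holders={T3,T4}
Step 17: wait(T2) -> count=0 queue=[T2] holders={T3,T4}
Step 18: wait(T1) -> count=0 queue=[T2,T1] holders={T3,T4}
Step 19: signal(T3) -> count=0 queue=[T1] holders={T2,T4}
Final holders: {T2,T4} -> T2 in holders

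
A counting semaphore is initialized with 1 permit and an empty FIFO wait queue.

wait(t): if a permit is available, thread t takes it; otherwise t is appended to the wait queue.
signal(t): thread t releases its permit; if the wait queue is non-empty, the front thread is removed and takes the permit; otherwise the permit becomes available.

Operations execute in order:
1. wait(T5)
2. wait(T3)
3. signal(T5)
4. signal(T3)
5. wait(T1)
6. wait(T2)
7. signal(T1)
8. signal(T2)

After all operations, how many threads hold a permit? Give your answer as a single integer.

Answer: 0

Derivation:
Step 1: wait(T5) -> count=0 queue=[] holders={T5}
Step 2: wait(T3) -> count=0 queue=[T3] holders={T5}
Step 3: signal(T5) -> count=0 queue=[] holders={T3}
Step 4: signal(T3) -> count=1 queue=[] holders={none}
Step 5: wait(T1) -> count=0 queue=[] holders={T1}
Step 6: wait(T2) -> count=0 queue=[T2] holders={T1}
Step 7: signal(T1) -> count=0 queue=[] holders={T2}
Step 8: signal(T2) -> count=1 queue=[] holders={none}
Final holders: {none} -> 0 thread(s)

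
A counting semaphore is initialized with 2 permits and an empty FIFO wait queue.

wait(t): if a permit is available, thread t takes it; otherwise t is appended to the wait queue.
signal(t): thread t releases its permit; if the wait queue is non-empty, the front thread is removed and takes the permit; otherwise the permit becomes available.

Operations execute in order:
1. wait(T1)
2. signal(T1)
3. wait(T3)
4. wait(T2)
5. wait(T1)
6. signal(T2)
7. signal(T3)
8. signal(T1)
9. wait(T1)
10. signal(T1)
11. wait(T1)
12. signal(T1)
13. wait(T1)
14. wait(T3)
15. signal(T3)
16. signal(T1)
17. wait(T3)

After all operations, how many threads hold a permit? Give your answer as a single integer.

Step 1: wait(T1) -> count=1 queue=[] holders={T1}
Step 2: signal(T1) -> count=2 queue=[] holders={none}
Step 3: wait(T3) -> count=1 queue=[] holders={T3}
Step 4: wait(T2) -> count=0 queue=[] holders={T2,T3}
Step 5: wait(T1) -> count=0 queue=[T1] holders={T2,T3}
Step 6: signal(T2) -> count=0 queue=[] holders={T1,T3}
Step 7: signal(T3) -> count=1 queue=[] holders={T1}
Step 8: signal(T1) -> count=2 queue=[] holders={none}
Step 9: wait(T1) -> count=1 queue=[] holders={T1}
Step 10: signal(T1) -> count=2 queue=[] holders={none}
Step 11: wait(T1) -> count=1 queue=[] holders={T1}
Step 12: signal(T1) -> count=2 queue=[] holders={none}
Step 13: wait(T1) -> count=1 queue=[] holders={T1}
Step 14: wait(T3) -> count=0 queue=[] holders={T1,T3}
Step 15: signal(T3) -> count=1 queue=[] holders={T1}
Step 16: signal(T1) -> count=2 queue=[] holders={none}
Step 17: wait(T3) -> count=1 queue=[] holders={T3}
Final holders: {T3} -> 1 thread(s)

Answer: 1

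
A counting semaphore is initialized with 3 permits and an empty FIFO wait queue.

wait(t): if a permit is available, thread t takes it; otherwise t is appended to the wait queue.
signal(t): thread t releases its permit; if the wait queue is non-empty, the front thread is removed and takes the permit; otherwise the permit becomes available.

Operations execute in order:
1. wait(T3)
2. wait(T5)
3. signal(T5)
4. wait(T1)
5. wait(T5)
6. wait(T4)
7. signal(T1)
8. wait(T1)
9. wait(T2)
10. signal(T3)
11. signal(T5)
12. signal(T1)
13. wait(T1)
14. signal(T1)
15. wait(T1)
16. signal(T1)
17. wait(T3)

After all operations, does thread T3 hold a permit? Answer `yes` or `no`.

Answer: yes

Derivation:
Step 1: wait(T3) -> count=2 queue=[] holders={T3}
Step 2: wait(T5) -> count=1 queue=[] holders={T3,T5}
Step 3: signal(T5) -> count=2 queue=[] holders={T3}
Step 4: wait(T1) -> count=1 queue=[] holders={T1,T3}
Step 5: wait(T5) -> count=0 queue=[] holders={T1,T3,T5}
Step 6: wait(T4) -> count=0 queue=[T4] holders={T1,T3,T5}
Step 7: signal(T1) -> count=0 queue=[] holders={T3,T4,T5}
Step 8: wait(T1) -> count=0 queue=[T1] holders={T3,T4,T5}
Step 9: wait(T2) -> count=0 queue=[T1,T2] holders={T3,T4,T5}
Step 10: signal(T3) -> count=0 queue=[T2] holders={T1,T4,T5}
Step 11: signal(T5) -> count=0 queue=[] holders={T1,T2,T4}
Step 12: signal(T1) -> count=1 queue=[] holders={T2,T4}
Step 13: wait(T1) -> count=0 queue=[] holders={T1,T2,T4}
Step 14: signal(T1) -> count=1 queue=[] holders={T2,T4}
Step 15: wait(T1) -> count=0 queue=[] holders={T1,T2,T4}
Step 16: signal(T1) -> count=1 queue=[] holders={T2,T4}
Step 17: wait(T3) -> count=0 queue=[] holders={T2,T3,T4}
Final holders: {T2,T3,T4} -> T3 in holders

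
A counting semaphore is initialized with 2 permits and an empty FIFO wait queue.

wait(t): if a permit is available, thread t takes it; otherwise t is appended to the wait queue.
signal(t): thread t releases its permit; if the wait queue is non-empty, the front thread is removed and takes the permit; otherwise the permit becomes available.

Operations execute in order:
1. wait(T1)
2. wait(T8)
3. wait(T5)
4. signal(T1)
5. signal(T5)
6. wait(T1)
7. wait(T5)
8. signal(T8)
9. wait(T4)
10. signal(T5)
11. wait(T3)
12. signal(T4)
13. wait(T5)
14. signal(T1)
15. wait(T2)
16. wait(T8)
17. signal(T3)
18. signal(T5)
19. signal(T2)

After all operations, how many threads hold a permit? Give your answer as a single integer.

Step 1: wait(T1) -> count=1 queue=[] holders={T1}
Step 2: wait(T8) -> count=0 queue=[] holders={T1,T8}
Step 3: wait(T5) -> count=0 queue=[T5] holders={T1,T8}
Step 4: signal(T1) -> count=0 queue=[] holders={T5,T8}
Step 5: signal(T5) -> count=1 queue=[] holders={T8}
Step 6: wait(T1) -> count=0 queue=[] holders={T1,T8}
Step 7: wait(T5) -> count=0 queue=[T5] holders={T1,T8}
Step 8: signal(T8) -> count=0 queue=[] holders={T1,T5}
Step 9: wait(T4) -> count=0 queue=[T4] holders={T1,T5}
Step 10: signal(T5) -> count=0 queue=[] holders={T1,T4}
Step 11: wait(T3) -> count=0 queue=[T3] holders={T1,T4}
Step 12: signal(T4) -> count=0 queue=[] holders={T1,T3}
Step 13: wait(T5) -> count=0 queue=[T5] holders={T1,T3}
Step 14: signal(T1) -> count=0 queue=[] holders={T3,T5}
Step 15: wait(T2) -> count=0 queue=[T2] holders={T3,T5}
Step 16: wait(T8) -> count=0 queue=[T2,T8] holders={T3,T5}
Step 17: signal(T3) -> count=0 queue=[T8] holders={T2,T5}
Step 18: signal(T5) -> count=0 queue=[] holders={T2,T8}
Step 19: signal(T2) -> count=1 queue=[] holders={T8}
Final holders: {T8} -> 1 thread(s)

Answer: 1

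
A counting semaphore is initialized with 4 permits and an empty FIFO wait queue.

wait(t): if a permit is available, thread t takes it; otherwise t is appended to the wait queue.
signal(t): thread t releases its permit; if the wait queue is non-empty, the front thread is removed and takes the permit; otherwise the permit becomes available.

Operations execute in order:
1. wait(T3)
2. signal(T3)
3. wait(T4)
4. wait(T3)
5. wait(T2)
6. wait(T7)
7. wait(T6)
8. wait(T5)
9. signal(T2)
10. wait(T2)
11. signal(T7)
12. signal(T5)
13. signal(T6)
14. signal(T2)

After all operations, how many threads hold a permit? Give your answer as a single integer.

Answer: 2

Derivation:
Step 1: wait(T3) -> count=3 queue=[] holders={T3}
Step 2: signal(T3) -> count=4 queue=[] holders={none}
Step 3: wait(T4) -> count=3 queue=[] holders={T4}
Step 4: wait(T3) -> count=2 queue=[] holders={T3,T4}
Step 5: wait(T2) -> count=1 queue=[] holders={T2,T3,T4}
Step 6: wait(T7) -> count=0 queue=[] holders={T2,T3,T4,T7}
Step 7: wait(T6) -> count=0 queue=[T6] holders={T2,T3,T4,T7}
Step 8: wait(T5) -> count=0 queue=[T6,T5] holders={T2,T3,T4,T7}
Step 9: signal(T2) -> count=0 queue=[T5] holders={T3,T4,T6,T7}
Step 10: wait(T2) -> count=0 queue=[T5,T2] holders={T3,T4,T6,T7}
Step 11: signal(T7) -> count=0 queue=[T2] holders={T3,T4,T5,T6}
Step 12: signal(T5) -> count=0 queue=[] holders={T2,T3,T4,T6}
Step 13: signal(T6) -> count=1 queue=[] holders={T2,T3,T4}
Step 14: signal(T2) -> count=2 queue=[] holders={T3,T4}
Final holders: {T3,T4} -> 2 thread(s)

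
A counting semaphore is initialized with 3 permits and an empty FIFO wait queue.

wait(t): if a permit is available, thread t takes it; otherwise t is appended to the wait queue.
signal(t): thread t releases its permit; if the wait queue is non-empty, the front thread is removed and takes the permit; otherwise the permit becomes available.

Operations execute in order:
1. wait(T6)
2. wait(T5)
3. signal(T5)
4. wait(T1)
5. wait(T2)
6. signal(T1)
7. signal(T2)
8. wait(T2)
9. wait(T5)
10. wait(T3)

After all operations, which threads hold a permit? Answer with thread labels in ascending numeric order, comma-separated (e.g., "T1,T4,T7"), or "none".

Answer: T2,T5,T6

Derivation:
Step 1: wait(T6) -> count=2 queue=[] holders={T6}
Step 2: wait(T5) -> count=1 queue=[] holders={T5,T6}
Step 3: signal(T5) -> count=2 queue=[] holders={T6}
Step 4: wait(T1) -> count=1 queue=[] holders={T1,T6}
Step 5: wait(T2) -> count=0 queue=[] holders={T1,T2,T6}
Step 6: signal(T1) -> count=1 queue=[] holders={T2,T6}
Step 7: signal(T2) -> count=2 queue=[] holders={T6}
Step 8: wait(T2) -> count=1 queue=[] holders={T2,T6}
Step 9: wait(T5) -> count=0 queue=[] holders={T2,T5,T6}
Step 10: wait(T3) -> count=0 queue=[T3] holders={T2,T5,T6}
Final holders: T2,T5,T6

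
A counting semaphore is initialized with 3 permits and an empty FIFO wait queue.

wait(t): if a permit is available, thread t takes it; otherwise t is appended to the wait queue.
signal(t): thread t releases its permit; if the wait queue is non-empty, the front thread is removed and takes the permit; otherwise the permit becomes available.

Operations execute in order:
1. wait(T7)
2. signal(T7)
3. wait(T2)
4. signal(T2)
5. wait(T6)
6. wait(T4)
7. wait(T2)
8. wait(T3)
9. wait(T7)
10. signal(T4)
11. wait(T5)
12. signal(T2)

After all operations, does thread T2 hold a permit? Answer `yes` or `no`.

Answer: no

Derivation:
Step 1: wait(T7) -> count=2 queue=[] holders={T7}
Step 2: signal(T7) -> count=3 queue=[] holders={none}
Step 3: wait(T2) -> count=2 queue=[] holders={T2}
Step 4: signal(T2) -> count=3 queue=[] holders={none}
Step 5: wait(T6) -> count=2 queue=[] holders={T6}
Step 6: wait(T4) -> count=1 queue=[] holders={T4,T6}
Step 7: wait(T2) -> count=0 queue=[] holders={T2,T4,T6}
Step 8: wait(T3) -> count=0 queue=[T3] holders={T2,T4,T6}
Step 9: wait(T7) -> count=0 queue=[T3,T7] holders={T2,T4,T6}
Step 10: signal(T4) -> count=0 queue=[T7] holders={T2,T3,T6}
Step 11: wait(T5) -> count=0 queue=[T7,T5] holders={T2,T3,T6}
Step 12: signal(T2) -> count=0 queue=[T5] holders={T3,T6,T7}
Final holders: {T3,T6,T7} -> T2 not in holders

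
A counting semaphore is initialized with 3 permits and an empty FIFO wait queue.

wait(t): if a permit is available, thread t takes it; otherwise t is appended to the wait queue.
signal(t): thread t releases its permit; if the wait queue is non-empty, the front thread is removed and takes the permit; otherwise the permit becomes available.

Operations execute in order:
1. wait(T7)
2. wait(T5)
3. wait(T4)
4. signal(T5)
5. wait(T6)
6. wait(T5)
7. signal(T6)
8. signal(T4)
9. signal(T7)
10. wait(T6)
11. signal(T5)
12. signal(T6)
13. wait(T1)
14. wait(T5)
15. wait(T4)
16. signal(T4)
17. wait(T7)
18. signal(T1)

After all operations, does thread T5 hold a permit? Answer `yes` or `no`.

Answer: yes

Derivation:
Step 1: wait(T7) -> count=2 queue=[] holders={T7}
Step 2: wait(T5) -> count=1 queue=[] holders={T5,T7}
Step 3: wait(T4) -> count=0 queue=[] holders={T4,T5,T7}
Step 4: signal(T5) -> count=1 queue=[] holders={T4,T7}
Step 5: wait(T6) -> count=0 queue=[] holders={T4,T6,T7}
Step 6: wait(T5) -> count=0 queue=[T5] holders={T4,T6,T7}
Step 7: signal(T6) -> count=0 queue=[] holders={T4,T5,T7}
Step 8: signal(T4) -> count=1 queue=[] holders={T5,T7}
Step 9: signal(T7) -> count=2 queue=[] holders={T5}
Step 10: wait(T6) -> count=1 queue=[] holders={T5,T6}
Step 11: signal(T5) -> count=2 queue=[] holders={T6}
Step 12: signal(T6) -> count=3 queue=[] holders={none}
Step 13: wait(T1) -> count=2 queue=[] holders={T1}
Step 14: wait(T5) -> count=1 queue=[] holders={T1,T5}
Step 15: wait(T4) -> count=0 queue=[] holders={T1,T4,T5}
Step 16: signal(T4) -> count=1 queue=[] holders={T1,T5}
Step 17: wait(T7) -> count=0 queue=[] holders={T1,T5,T7}
Step 18: signal(T1) -> count=1 queue=[] holders={T5,T7}
Final holders: {T5,T7} -> T5 in holders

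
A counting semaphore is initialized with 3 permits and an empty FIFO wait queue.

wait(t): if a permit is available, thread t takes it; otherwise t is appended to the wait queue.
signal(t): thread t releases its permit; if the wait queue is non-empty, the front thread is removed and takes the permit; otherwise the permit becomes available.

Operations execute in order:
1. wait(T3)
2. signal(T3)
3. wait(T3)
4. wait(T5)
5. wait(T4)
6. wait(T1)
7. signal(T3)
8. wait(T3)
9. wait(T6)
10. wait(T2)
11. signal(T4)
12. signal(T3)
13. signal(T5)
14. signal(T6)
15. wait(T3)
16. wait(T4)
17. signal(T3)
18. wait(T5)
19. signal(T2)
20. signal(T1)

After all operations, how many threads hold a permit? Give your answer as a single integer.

Step 1: wait(T3) -> count=2 queue=[] holders={T3}
Step 2: signal(T3) -> count=3 queue=[] holders={none}
Step 3: wait(T3) -> count=2 queue=[] holders={T3}
Step 4: wait(T5) -> count=1 queue=[] holders={T3,T5}
Step 5: wait(T4) -> count=0 queue=[] holders={T3,T4,T5}
Step 6: wait(T1) -> count=0 queue=[T1] holders={T3,T4,T5}
Step 7: signal(T3) -> count=0 queue=[] holders={T1,T4,T5}
Step 8: wait(T3) -> count=0 queue=[T3] holders={T1,T4,T5}
Step 9: wait(T6) -> count=0 queue=[T3,T6] holders={T1,T4,T5}
Step 10: wait(T2) -> count=0 queue=[T3,T6,T2] holders={T1,T4,T5}
Step 11: signal(T4) -> count=0 queue=[T6,T2] holders={T1,T3,T5}
Step 12: signal(T3) -> count=0 queue=[T2] holders={T1,T5,T6}
Step 13: signal(T5) -> count=0 queue=[] holders={T1,T2,T6}
Step 14: signal(T6) -> count=1 queue=[] holders={T1,T2}
Step 15: wait(T3) -> count=0 queue=[] holders={T1,T2,T3}
Step 16: wait(T4) -> count=0 queue=[T4] holders={T1,T2,T3}
Step 17: signal(T3) -> count=0 queue=[] holders={T1,T2,T4}
Step 18: wait(T5) -> count=0 queue=[T5] holders={T1,T2,T4}
Step 19: signal(T2) -> count=0 queue=[] holders={T1,T4,T5}
Step 20: signal(T1) -> count=1 queue=[] holders={T4,T5}
Final holders: {T4,T5} -> 2 thread(s)

Answer: 2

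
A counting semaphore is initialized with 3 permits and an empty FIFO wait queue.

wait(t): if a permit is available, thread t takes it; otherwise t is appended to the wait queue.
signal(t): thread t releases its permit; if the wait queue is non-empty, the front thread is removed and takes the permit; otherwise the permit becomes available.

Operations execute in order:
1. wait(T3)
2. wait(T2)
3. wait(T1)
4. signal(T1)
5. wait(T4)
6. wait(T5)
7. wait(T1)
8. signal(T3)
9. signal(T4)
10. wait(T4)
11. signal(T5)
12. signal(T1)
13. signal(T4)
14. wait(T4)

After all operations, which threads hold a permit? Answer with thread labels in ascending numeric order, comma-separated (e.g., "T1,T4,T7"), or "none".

Answer: T2,T4

Derivation:
Step 1: wait(T3) -> count=2 queue=[] holders={T3}
Step 2: wait(T2) -> count=1 queue=[] holders={T2,T3}
Step 3: wait(T1) -> count=0 queue=[] holders={T1,T2,T3}
Step 4: signal(T1) -> count=1 queue=[] holders={T2,T3}
Step 5: wait(T4) -> count=0 queue=[] holders={T2,T3,T4}
Step 6: wait(T5) -> count=0 queue=[T5] holders={T2,T3,T4}
Step 7: wait(T1) -> count=0 queue=[T5,T1] holders={T2,T3,T4}
Step 8: signal(T3) -> count=0 queue=[T1] holders={T2,T4,T5}
Step 9: signal(T4) -> count=0 queue=[] holders={T1,T2,T5}
Step 10: wait(T4) -> count=0 queue=[T4] holders={T1,T2,T5}
Step 11: signal(T5) -> count=0 queue=[] holders={T1,T2,T4}
Step 12: signal(T1) -> count=1 queue=[] holders={T2,T4}
Step 13: signal(T4) -> count=2 queue=[] holders={T2}
Step 14: wait(T4) -> count=1 queue=[] holders={T2,T4}
Final holders: T2,T4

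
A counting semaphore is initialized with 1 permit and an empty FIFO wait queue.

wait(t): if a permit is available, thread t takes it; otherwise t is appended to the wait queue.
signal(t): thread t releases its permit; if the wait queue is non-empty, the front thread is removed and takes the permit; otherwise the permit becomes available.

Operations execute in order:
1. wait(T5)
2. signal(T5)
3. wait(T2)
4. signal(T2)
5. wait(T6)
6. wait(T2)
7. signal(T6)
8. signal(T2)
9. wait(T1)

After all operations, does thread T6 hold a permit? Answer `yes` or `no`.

Step 1: wait(T5) -> count=0 queue=[] holders={T5}
Step 2: signal(T5) -> count=1 queue=[] holders={none}
Step 3: wait(T2) -> count=0 queue=[] holders={T2}
Step 4: signal(T2) -> count=1 queue=[] holders={none}
Step 5: wait(T6) -> count=0 queue=[] holders={T6}
Step 6: wait(T2) -> count=0 queue=[T2] holders={T6}
Step 7: signal(T6) -> count=0 queue=[] holders={T2}
Step 8: signal(T2) -> count=1 queue=[] holders={none}
Step 9: wait(T1) -> count=0 queue=[] holders={T1}
Final holders: {T1} -> T6 not in holders

Answer: no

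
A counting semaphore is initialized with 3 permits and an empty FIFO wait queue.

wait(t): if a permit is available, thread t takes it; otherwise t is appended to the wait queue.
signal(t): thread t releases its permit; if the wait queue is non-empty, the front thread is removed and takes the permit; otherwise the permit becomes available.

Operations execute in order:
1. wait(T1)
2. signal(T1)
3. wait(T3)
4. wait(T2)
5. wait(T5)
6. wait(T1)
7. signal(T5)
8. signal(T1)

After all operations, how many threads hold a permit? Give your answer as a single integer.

Answer: 2

Derivation:
Step 1: wait(T1) -> count=2 queue=[] holders={T1}
Step 2: signal(T1) -> count=3 queue=[] holders={none}
Step 3: wait(T3) -> count=2 queue=[] holders={T3}
Step 4: wait(T2) -> count=1 queue=[] holders={T2,T3}
Step 5: wait(T5) -> count=0 queue=[] holders={T2,T3,T5}
Step 6: wait(T1) -> count=0 queue=[T1] holders={T2,T3,T5}
Step 7: signal(T5) -> count=0 queue=[] holders={T1,T2,T3}
Step 8: signal(T1) -> count=1 queue=[] holders={T2,T3}
Final holders: {T2,T3} -> 2 thread(s)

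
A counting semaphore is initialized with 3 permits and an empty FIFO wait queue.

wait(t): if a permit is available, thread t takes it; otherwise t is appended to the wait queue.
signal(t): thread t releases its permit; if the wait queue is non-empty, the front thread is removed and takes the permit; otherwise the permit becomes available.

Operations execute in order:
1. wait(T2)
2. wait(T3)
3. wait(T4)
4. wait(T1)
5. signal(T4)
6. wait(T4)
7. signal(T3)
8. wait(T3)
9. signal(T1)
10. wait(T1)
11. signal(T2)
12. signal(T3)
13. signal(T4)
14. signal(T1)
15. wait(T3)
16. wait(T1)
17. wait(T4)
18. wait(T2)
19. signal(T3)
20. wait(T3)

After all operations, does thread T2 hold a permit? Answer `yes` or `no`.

Step 1: wait(T2) -> count=2 queue=[] holders={T2}
Step 2: wait(T3) -> count=1 queue=[] holders={T2,T3}
Step 3: wait(T4) -> count=0 queue=[] holders={T2,T3,T4}
Step 4: wait(T1) -> count=0 queue=[T1] holders={T2,T3,T4}
Step 5: signal(T4) -> count=0 queue=[] holders={T1,T2,T3}
Step 6: wait(T4) -> count=0 queue=[T4] holders={T1,T2,T3}
Step 7: signal(T3) -> count=0 queue=[] holders={T1,T2,T4}
Step 8: wait(T3) -> count=0 queue=[T3] holders={T1,T2,T4}
Step 9: signal(T1) -> count=0 queue=[] holders={T2,T3,T4}
Step 10: wait(T1) -> count=0 queue=[T1] holders={T2,T3,T4}
Step 11: signal(T2) -> count=0 queue=[] holders={T1,T3,T4}
Step 12: signal(T3) -> count=1 queue=[] holders={T1,T4}
Step 13: signal(T4) -> count=2 queue=[] holders={T1}
Step 14: signal(T1) -> count=3 queue=[] holders={none}
Step 15: wait(T3) -> count=2 queue=[] holders={T3}
Step 16: wait(T1) -> count=1 queue=[] holders={T1,T3}
Step 17: wait(T4) -> count=0 queue=[] holders={T1,T3,T4}
Step 18: wait(T2) -> count=0 queue=[T2] holders={T1,T3,T4}
Step 19: signal(T3) -> count=0 queue=[] holders={T1,T2,T4}
Step 20: wait(T3) -> count=0 queue=[T3] holders={T1,T2,T4}
Final holders: {T1,T2,T4} -> T2 in holders

Answer: yes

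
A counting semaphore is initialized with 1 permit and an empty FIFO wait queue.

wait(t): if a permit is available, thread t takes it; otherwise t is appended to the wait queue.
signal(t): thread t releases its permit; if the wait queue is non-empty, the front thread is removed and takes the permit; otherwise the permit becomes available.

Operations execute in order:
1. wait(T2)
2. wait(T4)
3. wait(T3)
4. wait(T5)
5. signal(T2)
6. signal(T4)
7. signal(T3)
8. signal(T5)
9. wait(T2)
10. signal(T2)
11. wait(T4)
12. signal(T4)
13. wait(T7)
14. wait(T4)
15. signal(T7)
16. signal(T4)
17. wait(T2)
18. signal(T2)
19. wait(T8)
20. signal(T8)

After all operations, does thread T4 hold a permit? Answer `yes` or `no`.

Answer: no

Derivation:
Step 1: wait(T2) -> count=0 queue=[] holders={T2}
Step 2: wait(T4) -> count=0 queue=[T4] holders={T2}
Step 3: wait(T3) -> count=0 queue=[T4,T3] holders={T2}
Step 4: wait(T5) -> count=0 queue=[T4,T3,T5] holders={T2}
Step 5: signal(T2) -> count=0 queue=[T3,T5] holders={T4}
Step 6: signal(T4) -> count=0 queue=[T5] holders={T3}
Step 7: signal(T3) -> count=0 queue=[] holders={T5}
Step 8: signal(T5) -> count=1 queue=[] holders={none}
Step 9: wait(T2) -> count=0 queue=[] holders={T2}
Step 10: signal(T2) -> count=1 queue=[] holders={none}
Step 11: wait(T4) -> count=0 queue=[] holders={T4}
Step 12: signal(T4) -> count=1 queue=[] holders={none}
Step 13: wait(T7) -> count=0 queue=[] holders={T7}
Step 14: wait(T4) -> count=0 queue=[T4] holders={T7}
Step 15: signal(T7) -> count=0 queue=[] holders={T4}
Step 16: signal(T4) -> count=1 queue=[] holders={none}
Step 17: wait(T2) -> count=0 queue=[] holders={T2}
Step 18: signal(T2) -> count=1 queue=[] holders={none}
Step 19: wait(T8) -> count=0 queue=[] holders={T8}
Step 20: signal(T8) -> count=1 queue=[] holders={none}
Final holders: {none} -> T4 not in holders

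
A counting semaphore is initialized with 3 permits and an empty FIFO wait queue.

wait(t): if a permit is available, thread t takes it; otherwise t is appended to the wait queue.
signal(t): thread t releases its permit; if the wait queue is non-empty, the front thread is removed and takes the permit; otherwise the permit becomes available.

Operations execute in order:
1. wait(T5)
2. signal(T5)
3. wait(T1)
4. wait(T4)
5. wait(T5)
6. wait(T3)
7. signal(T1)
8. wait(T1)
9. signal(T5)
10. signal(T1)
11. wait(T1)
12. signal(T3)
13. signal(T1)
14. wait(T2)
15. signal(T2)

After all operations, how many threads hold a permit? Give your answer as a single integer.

Step 1: wait(T5) -> count=2 queue=[] holders={T5}
Step 2: signal(T5) -> count=3 queue=[] holders={none}
Step 3: wait(T1) -> count=2 queue=[] holders={T1}
Step 4: wait(T4) -> count=1 queue=[] holders={T1,T4}
Step 5: wait(T5) -> count=0 queue=[] holders={T1,T4,T5}
Step 6: wait(T3) -> count=0 queue=[T3] holders={T1,T4,T5}
Step 7: signal(T1) -> count=0 queue=[] holders={T3,T4,T5}
Step 8: wait(T1) -> count=0 queue=[T1] holders={T3,T4,T5}
Step 9: signal(T5) -> count=0 queue=[] holders={T1,T3,T4}
Step 10: signal(T1) -> count=1 queue=[] holders={T3,T4}
Step 11: wait(T1) -> count=0 queue=[] holders={T1,T3,T4}
Step 12: signal(T3) -> count=1 queue=[] holders={T1,T4}
Step 13: signal(T1) -> count=2 queue=[] holders={T4}
Step 14: wait(T2) -> count=1 queue=[] holders={T2,T4}
Step 15: signal(T2) -> count=2 queue=[] holders={T4}
Final holders: {T4} -> 1 thread(s)

Answer: 1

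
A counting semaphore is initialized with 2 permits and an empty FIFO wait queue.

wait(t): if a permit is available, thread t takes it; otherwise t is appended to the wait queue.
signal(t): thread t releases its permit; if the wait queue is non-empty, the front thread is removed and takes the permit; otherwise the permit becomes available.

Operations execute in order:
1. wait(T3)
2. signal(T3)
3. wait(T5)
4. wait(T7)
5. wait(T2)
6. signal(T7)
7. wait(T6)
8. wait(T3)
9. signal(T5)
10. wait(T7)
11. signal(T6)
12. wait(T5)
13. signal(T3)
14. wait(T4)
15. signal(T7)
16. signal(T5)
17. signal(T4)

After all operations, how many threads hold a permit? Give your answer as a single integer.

Step 1: wait(T3) -> count=1 queue=[] holders={T3}
Step 2: signal(T3) -> count=2 queue=[] holders={none}
Step 3: wait(T5) -> count=1 queue=[] holders={T5}
Step 4: wait(T7) -> count=0 queue=[] holders={T5,T7}
Step 5: wait(T2) -> count=0 queue=[T2] holders={T5,T7}
Step 6: signal(T7) -> count=0 queue=[] holders={T2,T5}
Step 7: wait(T6) -> count=0 queue=[T6] holders={T2,T5}
Step 8: wait(T3) -> count=0 queue=[T6,T3] holders={T2,T5}
Step 9: signal(T5) -> count=0 queue=[T3] holders={T2,T6}
Step 10: wait(T7) -> count=0 queue=[T3,T7] holders={T2,T6}
Step 11: signal(T6) -> count=0 queue=[T7] holders={T2,T3}
Step 12: wait(T5) -> count=0 queue=[T7,T5] holders={T2,T3}
Step 13: signal(T3) -> count=0 queue=[T5] holders={T2,T7}
Step 14: wait(T4) -> count=0 queue=[T5,T4] holders={T2,T7}
Step 15: signal(T7) -> count=0 queue=[T4] holders={T2,T5}
Step 16: signal(T5) -> count=0 queue=[] holders={T2,T4}
Step 17: signal(T4) -> count=1 queue=[] holders={T2}
Final holders: {T2} -> 1 thread(s)

Answer: 1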